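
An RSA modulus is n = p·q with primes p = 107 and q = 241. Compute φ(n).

25440

φ(25787) = 25787 · (1 − 1/107) · (1 − 1/241)
       = 25787 · 25440/25787 = 25440.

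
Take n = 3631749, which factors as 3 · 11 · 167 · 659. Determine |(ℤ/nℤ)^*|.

2184560

φ(3631749) = 3631749 · (1 − 1/3) · (1 − 1/11) · (1 − 1/167) · (1 − 1/659)
       = 3631749 · 2184560/3631749 = 2184560.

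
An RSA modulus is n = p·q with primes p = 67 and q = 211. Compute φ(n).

13860

φ(pq) = (p−1)(q−1) = 66 · 210 = 13860.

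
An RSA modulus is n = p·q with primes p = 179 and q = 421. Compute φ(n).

74760

φ(179) = 179 − 1 = 178.
φ(421) = 421 − 1 = 420.
Multiply: 178 · 420 = 74760.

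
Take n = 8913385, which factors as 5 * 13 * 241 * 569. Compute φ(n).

φ(8913385) = 8913385 · (1 − 1/5) · (1 − 1/13) · (1 − 1/241) · (1 − 1/569)
       = 8913385 · 6543360/8913385 = 6543360.

6543360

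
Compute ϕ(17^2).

φ(289) = 289 · (1 − 1/17)
       = 289 · 16/17 = 272.

272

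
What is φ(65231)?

60480

Factor 65231: 65231 = 37 · 41 · 43.
φ(37) = 37 − 1 = 36.
φ(41) = 41 − 1 = 40.
φ(43) = 43 − 1 = 42.
Multiply: 36 · 40 · 42 = 60480.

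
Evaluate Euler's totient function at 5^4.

φ(5^4) = 5^3·(5−1) = 125·4 = 500.

500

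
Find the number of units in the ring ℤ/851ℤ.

792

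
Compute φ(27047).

27047 = 17 × 37 × 43.
φ(17) = 17 − 1 = 16.
φ(37) = 37 − 1 = 36.
φ(43) = 43 − 1 = 42.
Since φ is multiplicative, φ(27047) = 16 · 36 · 42 = 24192.

24192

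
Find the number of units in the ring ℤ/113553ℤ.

Prime factorization: 113553 = 3**2 * 11 * 31 * 37.
φ(113553) = 113553 · (1 − 1/3) · (1 − 1/11) · (1 − 1/31) · (1 − 1/37)
       = 113553 · 21600/37851 = 64800.

64800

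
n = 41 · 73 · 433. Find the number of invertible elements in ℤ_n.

φ(41) = 41 − 1 = 40.
φ(73) = 73 − 1 = 72.
φ(433) = 433 − 1 = 432.
Multiply: 40 · 72 · 432 = 1244160.

1244160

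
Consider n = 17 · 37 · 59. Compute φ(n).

φ(17) = 17 − 1 = 16.
φ(37) = 37 − 1 = 36.
φ(59) = 59 − 1 = 58.
Since φ is multiplicative, φ(37111) = 16 · 36 · 58 = 33408.

33408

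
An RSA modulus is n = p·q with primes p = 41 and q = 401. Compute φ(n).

φ(n) = (p − 1)(q − 1) = (41−1)(401−1) = 40·400 = 16000.

16000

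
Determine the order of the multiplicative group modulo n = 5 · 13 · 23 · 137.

143616

φ(204815) = 204815 · (1 − 1/5) · (1 − 1/13) · (1 − 1/23) · (1 − 1/137)
       = 204815 · 143616/204815 = 143616.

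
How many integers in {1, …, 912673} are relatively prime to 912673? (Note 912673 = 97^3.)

903264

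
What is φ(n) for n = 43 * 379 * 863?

φ(43) = 43 − 1 = 42.
φ(379) = 379 − 1 = 378.
φ(863) = 863 − 1 = 862.
φ(14064311) = 42 × 378 × 862 = 13685112.

13685112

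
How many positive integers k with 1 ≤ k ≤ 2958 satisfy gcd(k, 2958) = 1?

First factor: 2958 = 2 · 3 · 17 · 29.
φ(2958) = 2958 · (1 − 1/2) · (1 − 1/3) · (1 − 1/17) · (1 − 1/29)
       = 2958 · 896/2958 = 896.

896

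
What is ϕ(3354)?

1008

First factor: 3354 = 2 * 3 * 13 * 43.
φ(3354) = 3354 · (1 − 1/2) · (1 − 1/3) · (1 − 1/13) · (1 − 1/43)
       = 3354 · 1008/3354 = 1008.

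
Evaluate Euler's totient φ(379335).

174240

First factor: 379335 = 3 × 5 × 11^3 × 19.
φ(379335) = 379335 · (1 − 1/3) · (1 − 1/5) · (1 − 1/11) · (1 − 1/19)
       = 379335 · 1440/3135 = 174240.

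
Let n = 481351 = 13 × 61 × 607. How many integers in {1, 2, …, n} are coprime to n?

436320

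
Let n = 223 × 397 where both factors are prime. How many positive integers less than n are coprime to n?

87912

φ(pq) = (p−1)(q−1) = 222 · 396 = 87912.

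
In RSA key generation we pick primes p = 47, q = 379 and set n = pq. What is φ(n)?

φ(n) = (p − 1)(q − 1) = (47−1)(379−1) = 46·378 = 17388.

17388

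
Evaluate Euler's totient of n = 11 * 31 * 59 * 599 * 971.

φ(11701793851) = 11701793851 · (1 − 1/11) · (1 − 1/31) · (1 − 1/59) · (1 − 1/599) · (1 − 1/971)
       = 11701793851 · 10093044000/11701793851 = 10093044000.

10093044000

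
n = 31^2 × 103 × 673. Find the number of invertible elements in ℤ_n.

φ(31^2) = 31^1·(31−1) = 31·30 = 930.
φ(103) = 103 − 1 = 102.
φ(673) = 673 − 1 = 672.
φ(66615559) = 930 × 102 × 672 = 63745920.

63745920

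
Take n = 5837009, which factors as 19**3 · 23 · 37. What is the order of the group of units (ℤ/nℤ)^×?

5146416

φ(19^3) = 19^3 − 19^2 = 6859 − 361 = 6498.
φ(23) = 23 − 1 = 22.
φ(37) = 37 − 1 = 36.
Since φ is multiplicative, φ(5837009) = 6498 · 22 · 36 = 5146416.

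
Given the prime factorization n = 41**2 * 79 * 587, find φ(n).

74961120

φ(41^2) = 41^1·(41−1) = 41·40 = 1640.
φ(79) = 79 − 1 = 78.
φ(587) = 587 − 1 = 586.
Since φ is multiplicative, φ(77953013) = 1640 · 78 · 586 = 74961120.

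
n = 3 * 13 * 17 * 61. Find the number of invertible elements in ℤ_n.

23040

φ(40443) = 40443 · (1 − 1/3) · (1 − 1/13) · (1 − 1/17) · (1 − 1/61)
       = 40443 · 23040/40443 = 23040.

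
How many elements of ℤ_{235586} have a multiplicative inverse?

Prime factorization: 235586 = 2 × 13^2 × 17 × 41.
φ(235586) = 235586 · (1 − 1/2) · (1 − 1/13) · (1 − 1/17) · (1 − 1/41)
       = 235586 · 7680/18122 = 99840.

99840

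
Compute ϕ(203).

Factor 203: 203 = 7 · 29.
φ(203) = 203 · (1 − 1/7) · (1 − 1/29)
       = 203 · 168/203 = 168.

168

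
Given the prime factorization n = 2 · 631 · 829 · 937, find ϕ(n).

φ(2) = 2 − 1 = 1.
φ(631) = 631 − 1 = 630.
φ(829) = 829 − 1 = 828.
φ(937) = 937 − 1 = 936.
φ(980287526) = 1 × 630 × 828 × 936 = 488255040.

488255040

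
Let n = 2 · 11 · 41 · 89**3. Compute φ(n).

278819200

φ(2) = 2 − 1 = 1.
φ(11) = 11 − 1 = 10.
φ(41) = 41 − 1 = 40.
φ(89^3) = 89^2·(89−1) = 7921·88 = 697048.
Since φ is multiplicative, φ(635882038) = 1 · 10 · 40 · 697048 = 278819200.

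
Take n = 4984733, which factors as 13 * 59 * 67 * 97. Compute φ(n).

4409856

φ(13) = 13 − 1 = 12.
φ(59) = 59 − 1 = 58.
φ(67) = 67 − 1 = 66.
φ(97) = 97 − 1 = 96.
φ(4984733) = 12 × 58 × 66 × 96 = 4409856.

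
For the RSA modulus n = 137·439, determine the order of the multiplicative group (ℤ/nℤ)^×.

φ(137) = 137 − 1 = 136.
φ(439) = 439 − 1 = 438.
Multiply: 136 · 438 = 59568.

59568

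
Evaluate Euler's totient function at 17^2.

φ(17^2) = 17^2 − 17^1 = 289 − 17 = 272.

272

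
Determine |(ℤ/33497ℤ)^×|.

30240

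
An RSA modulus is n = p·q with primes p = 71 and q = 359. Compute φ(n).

25060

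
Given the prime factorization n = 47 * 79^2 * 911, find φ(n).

257941320

φ(47) = 47 − 1 = 46.
φ(79^2) = 79^2 − 79^1 = 6241 − 79 = 6162.
φ(911) = 911 − 1 = 910.
Since φ is multiplicative, φ(267220897) = 46 · 6162 · 910 = 257941320.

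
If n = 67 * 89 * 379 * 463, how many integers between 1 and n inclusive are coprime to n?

1014285888

φ(1046369351) = 1046369351 · (1 − 1/67) · (1 − 1/89) · (1 − 1/379) · (1 − 1/463)
       = 1046369351 · 1014285888/1046369351 = 1014285888.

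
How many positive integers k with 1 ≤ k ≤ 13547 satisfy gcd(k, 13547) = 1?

11880

13547 = 19 · 23 · 31.
φ(13547) = 13547 · (1 − 1/19) · (1 − 1/23) · (1 − 1/31)
       = 13547 · 11880/13547 = 11880.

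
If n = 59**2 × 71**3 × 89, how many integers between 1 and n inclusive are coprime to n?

φ(110884048999) = 110884048999 · (1 − 1/59) · (1 − 1/71) · (1 − 1/89)
       = 110884048999 · 357280/372821 = 106261860320.

106261860320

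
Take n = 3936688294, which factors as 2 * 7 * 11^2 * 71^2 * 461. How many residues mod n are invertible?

1508892000

φ(2) = 2 − 1 = 1.
φ(7) = 7 − 1 = 6.
φ(11^2) = 11^1·(11−1) = 11·10 = 110.
φ(71^2) = 71^1·(71−1) = 71·70 = 4970.
φ(461) = 461 − 1 = 460.
Since φ is multiplicative, φ(3936688294) = 1 · 6 · 110 · 4970 · 460 = 1508892000.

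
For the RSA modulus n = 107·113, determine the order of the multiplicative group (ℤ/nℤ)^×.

φ(n) = (p − 1)(q − 1) = (107−1)(113−1) = 106·112 = 11872.

11872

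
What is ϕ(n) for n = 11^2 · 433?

47520

φ(11^2) = 11^2 − 11^1 = 121 − 11 = 110.
φ(433) = 433 − 1 = 432.
Since φ is multiplicative, φ(52393) = 110 · 432 = 47520.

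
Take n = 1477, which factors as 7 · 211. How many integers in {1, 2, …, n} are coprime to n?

1260

φ(7) = 7 − 1 = 6.
φ(211) = 211 − 1 = 210.
Multiply: 6 · 210 = 1260.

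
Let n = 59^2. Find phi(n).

φ(59^2) = 59^2 − 59^1 = 3481 − 59 = 3422.

3422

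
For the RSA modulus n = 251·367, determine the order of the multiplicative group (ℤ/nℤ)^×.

φ(pq) = (p−1)(q−1) = 250 · 366 = 91500.

91500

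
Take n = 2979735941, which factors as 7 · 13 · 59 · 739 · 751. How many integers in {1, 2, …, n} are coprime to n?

2311416000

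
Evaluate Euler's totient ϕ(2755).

2016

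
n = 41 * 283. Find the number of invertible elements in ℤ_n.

11280

φ(11603) = 11603 · (1 − 1/41) · (1 − 1/283)
       = 11603 · 11280/11603 = 11280.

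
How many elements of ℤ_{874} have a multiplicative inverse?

396

First factor: 874 = 2 · 19 · 23.
φ(2) = 2 − 1 = 1.
φ(19) = 19 − 1 = 18.
φ(23) = 23 − 1 = 22.
Since φ is multiplicative, φ(874) = 1 · 18 · 22 = 396.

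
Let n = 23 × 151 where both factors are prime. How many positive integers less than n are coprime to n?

3300

φ(3473) = 3473 · (1 − 1/23) · (1 − 1/151)
       = 3473 · 3300/3473 = 3300.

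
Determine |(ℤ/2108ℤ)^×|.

Prime factorization: 2108 = 2^2 · 17 · 31.
φ(2^2) = 2^2 − 2^1 = 4 − 2 = 2.
φ(17) = 17 − 1 = 16.
φ(31) = 31 − 1 = 30.
Since φ is multiplicative, φ(2108) = 2 · 16 · 30 = 960.

960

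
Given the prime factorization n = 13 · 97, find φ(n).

φ(13) = 13 − 1 = 12.
φ(97) = 97 − 1 = 96.
φ(1261) = 12 × 96 = 1152.

1152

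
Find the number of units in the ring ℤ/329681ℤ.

First factor: 329681 = 11 · 17 · 41 · 43.
φ(329681) = 329681 · (1 − 1/11) · (1 − 1/17) · (1 − 1/41) · (1 − 1/43)
       = 329681 · 268800/329681 = 268800.

268800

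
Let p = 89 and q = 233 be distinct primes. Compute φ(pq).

For distinct primes, φ(pq) = (p−1)(q−1) = 88 × 232 = 20416.

20416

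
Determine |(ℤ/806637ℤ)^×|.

Factor 806637: 806637 = 3 × 13^2 × 37 × 43.
φ(3) = 3 − 1 = 2.
φ(13^2) = 13^2 − 13^1 = 169 − 13 = 156.
φ(37) = 37 − 1 = 36.
φ(43) = 43 − 1 = 42.
φ(806637) = 2 × 156 × 36 × 42 = 471744.

471744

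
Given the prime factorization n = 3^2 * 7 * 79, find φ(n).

2808

φ(3^2) = 3^2 − 3^1 = 9 − 3 = 6.
φ(7) = 7 − 1 = 6.
φ(79) = 79 − 1 = 78.
φ(4977) = 6 × 6 × 78 = 2808.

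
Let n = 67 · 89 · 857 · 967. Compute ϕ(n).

4802611968

φ(4941651397) = 4941651397 · (1 − 1/67) · (1 − 1/89) · (1 − 1/857) · (1 − 1/967)
       = 4941651397 · 4802611968/4941651397 = 4802611968.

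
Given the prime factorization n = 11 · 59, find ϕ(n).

φ(649) = 649 · (1 − 1/11) · (1 − 1/59)
       = 649 · 580/649 = 580.

580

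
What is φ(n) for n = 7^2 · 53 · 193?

419328

φ(501221) = 501221 · (1 − 1/7) · (1 − 1/53) · (1 − 1/193)
       = 501221 · 59904/71603 = 419328.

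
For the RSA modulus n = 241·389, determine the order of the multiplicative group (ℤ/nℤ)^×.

φ(pq) = (p−1)(q−1) = 240 · 388 = 93120.

93120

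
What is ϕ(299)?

264

Prime factorization: 299 = 13 × 23.
φ(299) = 299 · (1 − 1/13) · (1 − 1/23)
       = 299 · 264/299 = 264.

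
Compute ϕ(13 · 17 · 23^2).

φ(13) = 13 − 1 = 12.
φ(17) = 17 − 1 = 16.
φ(23^2) = 23^2 − 23^1 = 529 − 23 = 506.
Since φ is multiplicative, φ(116909) = 12 · 16 · 506 = 97152.

97152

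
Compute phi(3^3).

φ(27) = 27 · (1 − 1/3)
       = 27 · 2/3 = 18.

18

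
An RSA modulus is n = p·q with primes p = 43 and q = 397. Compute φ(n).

For distinct primes, φ(pq) = (p−1)(q−1) = 42 × 396 = 16632.

16632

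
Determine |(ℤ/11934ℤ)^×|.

3456

11934 = 2 × 3^3 × 13 × 17.
φ(11934) = 11934 · (1 − 1/2) · (1 − 1/3) · (1 − 1/13) · (1 − 1/17)
       = 11934 · 384/1326 = 3456.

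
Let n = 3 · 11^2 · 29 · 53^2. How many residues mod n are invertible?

16976960

φ(3) = 3 − 1 = 2.
φ(11^2) = 11^2 − 11^1 = 121 − 11 = 110.
φ(29) = 29 − 1 = 28.
φ(53^2) = 53^1·(53−1) = 53·52 = 2756.
Since φ is multiplicative, φ(29570343) = 2 · 110 · 28 · 2756 = 16976960.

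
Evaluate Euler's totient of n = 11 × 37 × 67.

φ(11) = 11 − 1 = 10.
φ(37) = 37 − 1 = 36.
φ(67) = 67 − 1 = 66.
Since φ is multiplicative, φ(27269) = 10 · 36 · 66 = 23760.

23760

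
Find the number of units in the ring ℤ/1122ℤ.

First factor: 1122 = 2 × 3 × 11 × 17.
φ(2) = 2 − 1 = 1.
φ(3) = 3 − 1 = 2.
φ(11) = 11 − 1 = 10.
φ(17) = 17 − 1 = 16.
φ(1122) = 1 × 2 × 10 × 16 = 320.

320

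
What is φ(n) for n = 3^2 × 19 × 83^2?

φ(3^2) = 3^1·(3−1) = 3·2 = 6.
φ(19) = 19 − 1 = 18.
φ(83^2) = 83^2 − 83^1 = 6889 − 83 = 6806.
Since φ is multiplicative, φ(1178019) = 6 · 18 · 6806 = 735048.

735048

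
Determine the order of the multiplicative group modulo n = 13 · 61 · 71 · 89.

φ(5010967) = 5010967 · (1 − 1/13) · (1 − 1/61) · (1 − 1/71) · (1 − 1/89)
       = 5010967 · 4435200/5010967 = 4435200.

4435200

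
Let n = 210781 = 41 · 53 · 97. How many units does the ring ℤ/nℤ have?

199680

φ(210781) = 210781 · (1 − 1/41) · (1 − 1/53) · (1 − 1/97)
       = 210781 · 199680/210781 = 199680.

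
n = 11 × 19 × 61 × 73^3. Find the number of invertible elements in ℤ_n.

φ(11) = 11 − 1 = 10.
φ(19) = 19 − 1 = 18.
φ(61) = 61 − 1 = 60.
φ(73^3) = 73^2·(73−1) = 5329·72 = 383688.
φ(4959577733) = 10 × 18 × 60 × 383688 = 4143830400.

4143830400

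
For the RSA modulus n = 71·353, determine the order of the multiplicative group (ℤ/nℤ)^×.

24640

φ(25063) = 25063 · (1 − 1/71) · (1 − 1/353)
       = 25063 · 24640/25063 = 24640.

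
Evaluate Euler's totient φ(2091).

Factor 2091: 2091 = 3 · 17 · 41.
φ(3) = 3 − 1 = 2.
φ(17) = 17 − 1 = 16.
φ(41) = 41 − 1 = 40.
Multiply: 2 · 16 · 40 = 1280.

1280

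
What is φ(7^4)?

φ(2401) = 2401 · (1 − 1/7)
       = 2401 · 6/7 = 2058.

2058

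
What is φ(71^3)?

352870

φ(71^3) = 71^2·(71−1) = 5041·70 = 352870.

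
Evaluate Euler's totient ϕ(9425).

9425 = 5^2 · 13 · 29.
φ(9425) = 9425 · (1 − 1/5) · (1 − 1/13) · (1 − 1/29)
       = 9425 · 1344/1885 = 6720.

6720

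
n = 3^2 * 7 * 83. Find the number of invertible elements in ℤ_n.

φ(5229) = 5229 · (1 − 1/3) · (1 − 1/7) · (1 − 1/83)
       = 5229 · 984/1743 = 2952.

2952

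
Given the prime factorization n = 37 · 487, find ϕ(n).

φ(18019) = 18019 · (1 − 1/37) · (1 − 1/487)
       = 18019 · 17496/18019 = 17496.

17496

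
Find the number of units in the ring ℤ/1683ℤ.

960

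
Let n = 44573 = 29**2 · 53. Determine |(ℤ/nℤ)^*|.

42224

φ(29^2) = 29^2 − 29^1 = 841 − 29 = 812.
φ(53) = 53 − 1 = 52.
Multiply: 812 · 52 = 42224.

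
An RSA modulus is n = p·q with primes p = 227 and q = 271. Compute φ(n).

61020

φ(n) = (p − 1)(q − 1) = (227−1)(271−1) = 226·270 = 61020.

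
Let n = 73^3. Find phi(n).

φ(73^3) = 73^2·(73−1) = 5329·72 = 383688.

383688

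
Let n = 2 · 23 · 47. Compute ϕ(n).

1012

φ(2162) = 2162 · (1 − 1/2) · (1 − 1/23) · (1 − 1/47)
       = 2162 · 1012/2162 = 1012.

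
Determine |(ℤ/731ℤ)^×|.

672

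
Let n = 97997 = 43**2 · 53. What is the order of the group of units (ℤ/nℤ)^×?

φ(43^2) = 43^1·(43−1) = 43·42 = 1806.
φ(53) = 53 − 1 = 52.
Since φ is multiplicative, φ(97997) = 1806 · 52 = 93912.

93912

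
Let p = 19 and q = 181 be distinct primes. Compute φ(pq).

3240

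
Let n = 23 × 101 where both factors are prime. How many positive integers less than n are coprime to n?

For distinct primes, φ(pq) = (p−1)(q−1) = 22 × 100 = 2200.

2200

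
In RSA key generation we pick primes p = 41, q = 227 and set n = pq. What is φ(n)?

φ(41) = 41 − 1 = 40.
φ(227) = 227 − 1 = 226.
Multiply: 40 · 226 = 9040.

9040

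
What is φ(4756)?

2240

4756 = 2^2 · 29 · 41.
φ(4756) = 4756 · (1 − 1/2) · (1 − 1/29) · (1 − 1/41)
       = 4756 · 1120/2378 = 2240.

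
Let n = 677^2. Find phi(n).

457652

φ(677^2) = 677^2 − 677^1 = 458329 − 677 = 457652.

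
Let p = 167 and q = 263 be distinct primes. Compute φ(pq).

φ(43921) = 43921 · (1 − 1/167) · (1 − 1/263)
       = 43921 · 43492/43921 = 43492.

43492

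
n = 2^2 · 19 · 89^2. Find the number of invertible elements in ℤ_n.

281952

φ(2^2) = 2^1·(2−1) = 2·1 = 2.
φ(19) = 19 − 1 = 18.
φ(89^2) = 89^1·(89−1) = 89·88 = 7832.
Since φ is multiplicative, φ(601996) = 2 · 18 · 7832 = 281952.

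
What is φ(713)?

Factor 713: 713 = 23 × 31.
φ(23) = 23 − 1 = 22.
φ(31) = 31 − 1 = 30.
Multiply: 22 · 30 = 660.

660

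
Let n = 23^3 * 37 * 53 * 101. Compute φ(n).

2178633600

φ(2409808187) = 2409808187 · (1 − 1/23) · (1 − 1/37) · (1 − 1/53) · (1 − 1/101)
       = 2409808187 · 4118400/4555403 = 2178633600.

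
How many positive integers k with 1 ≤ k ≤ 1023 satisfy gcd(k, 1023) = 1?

Factor 1023: 1023 = 3 · 11 · 31.
φ(3) = 3 − 1 = 2.
φ(11) = 11 − 1 = 10.
φ(31) = 31 − 1 = 30.
Since φ is multiplicative, φ(1023) = 2 · 10 · 30 = 600.

600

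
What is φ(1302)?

1302 = 2 · 3 · 7 · 31.
φ(2) = 2 − 1 = 1.
φ(3) = 3 − 1 = 2.
φ(7) = 7 − 1 = 6.
φ(31) = 31 − 1 = 30.
Multiply: 1 · 2 · 6 · 30 = 360.

360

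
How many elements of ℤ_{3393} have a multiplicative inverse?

3393 = 3^2 · 13 · 29.
φ(3393) = 3393 · (1 − 1/3) · (1 − 1/13) · (1 − 1/29)
       = 3393 · 672/1131 = 2016.

2016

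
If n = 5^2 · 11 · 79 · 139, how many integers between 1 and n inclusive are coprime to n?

2152800

φ(5^2) = 5^2 − 5^1 = 25 − 5 = 20.
φ(11) = 11 − 1 = 10.
φ(79) = 79 − 1 = 78.
φ(139) = 139 − 1 = 138.
φ(3019775) = 20 × 10 × 78 × 138 = 2152800.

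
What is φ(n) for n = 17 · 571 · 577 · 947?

4969451520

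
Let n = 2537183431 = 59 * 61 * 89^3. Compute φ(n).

2425727040

φ(2537183431) = 2537183431 · (1 − 1/59) · (1 − 1/61) · (1 − 1/89)
       = 2537183431 · 306240/320311 = 2425727040.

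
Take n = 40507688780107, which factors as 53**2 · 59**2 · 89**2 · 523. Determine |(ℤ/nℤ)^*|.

38556925849728

φ(53^2) = 53^2 − 53^1 = 2809 − 53 = 2756.
φ(59^2) = 59^1·(59−1) = 59·58 = 3422.
φ(89^2) = 89^1·(89−1) = 89·88 = 7832.
φ(523) = 523 − 1 = 522.
φ(40507688780107) = 2756 × 3422 × 7832 × 522 = 38556925849728.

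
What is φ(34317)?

21600

First factor: 34317 = 3**3 * 31 * 41.
φ(34317) = 34317 · (1 − 1/3) · (1 − 1/31) · (1 − 1/41)
       = 34317 · 2400/3813 = 21600.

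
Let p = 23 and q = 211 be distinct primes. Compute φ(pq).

For distinct primes, φ(pq) = (p−1)(q−1) = 22 × 210 = 4620.

4620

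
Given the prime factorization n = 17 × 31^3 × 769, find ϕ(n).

354263040

φ(389457743) = 389457743 · (1 − 1/17) · (1 − 1/31) · (1 − 1/769)
       = 389457743 · 368640/405263 = 354263040.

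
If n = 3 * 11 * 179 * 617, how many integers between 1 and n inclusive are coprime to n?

2192960

φ(3644619) = 3644619 · (1 − 1/3) · (1 − 1/11) · (1 − 1/179) · (1 − 1/617)
       = 3644619 · 2192960/3644619 = 2192960.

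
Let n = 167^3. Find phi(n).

φ(4657463) = 4657463 · (1 − 1/167)
       = 4657463 · 166/167 = 4629574.

4629574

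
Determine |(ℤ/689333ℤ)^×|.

689333 = 17 × 23 × 41 × 43.
φ(689333) = 689333 · (1 − 1/17) · (1 − 1/23) · (1 − 1/41) · (1 − 1/43)
       = 689333 · 591360/689333 = 591360.

591360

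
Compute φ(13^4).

26364

φ(13^4) = 13^3·(13−1) = 2197·12 = 26364.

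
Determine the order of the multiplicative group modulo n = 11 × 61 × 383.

φ(11) = 11 − 1 = 10.
φ(61) = 61 − 1 = 60.
φ(383) = 383 − 1 = 382.
φ(256993) = 10 × 60 × 382 = 229200.

229200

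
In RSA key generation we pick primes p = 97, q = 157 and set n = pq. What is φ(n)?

14976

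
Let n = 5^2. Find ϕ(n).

20

φ(5^2) = 5^1·(5−1) = 5·4 = 20.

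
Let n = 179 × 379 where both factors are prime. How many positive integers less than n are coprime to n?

67284

φ(pq) = (p−1)(q−1) = 178 · 378 = 67284.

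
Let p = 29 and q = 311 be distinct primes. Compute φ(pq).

8680

For distinct primes, φ(pq) = (p−1)(q−1) = 28 × 310 = 8680.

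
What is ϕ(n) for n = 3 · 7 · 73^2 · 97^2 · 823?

φ(866579315763) = 866579315763 · (1 − 1/3) · (1 − 1/7) · (1 − 1/73) · (1 − 1/97) · (1 − 1/823)
       = 866579315763 · 68179968/122380923 = 482782353408.

482782353408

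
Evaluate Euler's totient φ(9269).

Prime factorization: 9269 = 13 · 23 · 31.
φ(9269) = 9269 · (1 − 1/13) · (1 − 1/23) · (1 − 1/31)
       = 9269 · 7920/9269 = 7920.

7920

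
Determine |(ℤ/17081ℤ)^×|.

First factor: 17081 = 19 × 29 × 31.
φ(19) = 19 − 1 = 18.
φ(29) = 29 − 1 = 28.
φ(31) = 31 − 1 = 30.
Multiply: 18 · 28 · 30 = 15120.

15120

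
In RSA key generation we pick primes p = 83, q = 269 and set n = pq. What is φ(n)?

21976

φ(83) = 83 − 1 = 82.
φ(269) = 269 − 1 = 268.
Since φ is multiplicative, φ(22327) = 82 · 268 = 21976.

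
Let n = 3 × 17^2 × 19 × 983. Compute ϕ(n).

9615744

φ(16192959) = 16192959 · (1 − 1/3) · (1 − 1/17) · (1 − 1/19) · (1 − 1/983)
       = 16192959 · 565632/952527 = 9615744.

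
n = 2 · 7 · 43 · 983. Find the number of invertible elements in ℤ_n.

φ(2) = 2 − 1 = 1.
φ(7) = 7 − 1 = 6.
φ(43) = 43 − 1 = 42.
φ(983) = 983 − 1 = 982.
Multiply: 1 · 6 · 42 · 982 = 247464.

247464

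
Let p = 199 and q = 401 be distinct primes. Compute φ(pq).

79200

φ(79799) = 79799 · (1 − 1/199) · (1 − 1/401)
       = 79799 · 79200/79799 = 79200.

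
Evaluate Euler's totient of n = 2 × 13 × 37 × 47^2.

φ(2125058) = 2125058 · (1 − 1/2) · (1 − 1/13) · (1 − 1/37) · (1 − 1/47)
       = 2125058 · 19872/45214 = 933984.

933984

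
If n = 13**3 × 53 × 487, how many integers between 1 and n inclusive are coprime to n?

φ(56706767) = 56706767 · (1 − 1/13) · (1 − 1/53) · (1 − 1/487)
       = 56706767 · 303264/335543 = 51251616.

51251616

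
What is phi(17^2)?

φ(17^2) = 17^2 − 17^1 = 289 − 17 = 272.

272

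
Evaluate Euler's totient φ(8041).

6720

First factor: 8041 = 11 · 17 · 43.
φ(11) = 11 − 1 = 10.
φ(17) = 17 − 1 = 16.
φ(43) = 43 − 1 = 42.
Multiply: 10 · 16 · 42 = 6720.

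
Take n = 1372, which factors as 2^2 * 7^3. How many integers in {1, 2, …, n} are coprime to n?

φ(2^2) = 2^2 − 2^1 = 4 − 2 = 2.
φ(7^3) = 7^2·(7−1) = 49·6 = 294.
Multiply: 2 · 294 = 588.

588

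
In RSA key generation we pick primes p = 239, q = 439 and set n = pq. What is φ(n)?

104244

φ(n) = (p − 1)(q − 1) = (239−1)(439−1) = 238·438 = 104244.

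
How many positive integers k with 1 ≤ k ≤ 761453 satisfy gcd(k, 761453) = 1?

554400

First factor: 761453 = 7 * 11^2 * 29 * 31.
φ(7) = 7 − 1 = 6.
φ(11^2) = 11^1·(11−1) = 11·10 = 110.
φ(29) = 29 − 1 = 28.
φ(31) = 31 − 1 = 30.
Multiply: 6 · 110 · 28 · 30 = 554400.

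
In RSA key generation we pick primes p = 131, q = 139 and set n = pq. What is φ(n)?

For distinct primes, φ(pq) = (p−1)(q−1) = 130 × 138 = 17940.

17940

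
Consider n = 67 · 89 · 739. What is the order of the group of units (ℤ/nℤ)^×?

4286304

φ(67) = 67 − 1 = 66.
φ(89) = 89 − 1 = 88.
φ(739) = 739 − 1 = 738.
Since φ is multiplicative, φ(4406657) = 66 · 88 · 738 = 4286304.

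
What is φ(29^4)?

φ(29^4) = 29^4 − 29^3 = 707281 − 24389 = 682892.

682892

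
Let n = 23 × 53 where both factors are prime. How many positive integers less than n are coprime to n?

1144

φ(23) = 23 − 1 = 22.
φ(53) = 53 − 1 = 52.
Multiply: 22 · 52 = 1144.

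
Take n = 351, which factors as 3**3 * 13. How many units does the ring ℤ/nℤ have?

216

φ(351) = 351 · (1 − 1/3) · (1 − 1/13)
       = 351 · 24/39 = 216.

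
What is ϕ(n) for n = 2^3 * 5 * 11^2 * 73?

126720

φ(2^3) = 2^2·(2−1) = 4·1 = 4.
φ(5) = 5 − 1 = 4.
φ(11^2) = 11^1·(11−1) = 11·10 = 110.
φ(73) = 73 − 1 = 72.
φ(353320) = 4 × 4 × 110 × 72 = 126720.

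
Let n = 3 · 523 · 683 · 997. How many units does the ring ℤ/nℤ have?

709159968

φ(3) = 3 − 1 = 2.
φ(523) = 523 − 1 = 522.
φ(683) = 683 − 1 = 682.
φ(997) = 997 − 1 = 996.
Multiply: 2 · 522 · 682 · 996 = 709159968.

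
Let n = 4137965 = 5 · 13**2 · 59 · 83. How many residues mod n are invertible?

2967744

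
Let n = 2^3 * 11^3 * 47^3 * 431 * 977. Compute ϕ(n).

206403559436800

φ(465514754119448) = 465514754119448 · (1 − 1/2) · (1 − 1/11) · (1 − 1/47) · (1 − 1/431) · (1 − 1/977)
       = 465514754119448 · 193052800/435403958 = 206403559436800.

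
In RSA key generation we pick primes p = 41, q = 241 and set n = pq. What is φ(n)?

φ(pq) = (p−1)(q−1) = 40 · 240 = 9600.

9600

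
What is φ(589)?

First factor: 589 = 19 · 31.
φ(19) = 19 − 1 = 18.
φ(31) = 31 − 1 = 30.
Multiply: 18 · 30 = 540.

540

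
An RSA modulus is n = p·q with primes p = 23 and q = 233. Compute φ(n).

φ(pq) = (p−1)(q−1) = 22 · 232 = 5104.

5104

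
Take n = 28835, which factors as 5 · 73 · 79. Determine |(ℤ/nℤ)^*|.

22464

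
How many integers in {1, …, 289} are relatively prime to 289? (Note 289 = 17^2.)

272

φ(17^2) = 17^2 − 17^1 = 289 − 17 = 272.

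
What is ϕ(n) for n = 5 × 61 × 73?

17280

φ(5) = 5 − 1 = 4.
φ(61) = 61 − 1 = 60.
φ(73) = 73 − 1 = 72.
φ(22265) = 4 × 60 × 72 = 17280.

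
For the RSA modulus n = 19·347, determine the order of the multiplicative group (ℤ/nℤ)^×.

6228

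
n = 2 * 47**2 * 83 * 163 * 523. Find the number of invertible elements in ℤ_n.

14991844176

φ(31260296806) = 31260296806 · (1 − 1/2) · (1 − 1/47) · (1 − 1/83) · (1 − 1/163) · (1 − 1/523)
       = 31260296806 · 318975408/665112698 = 14991844176.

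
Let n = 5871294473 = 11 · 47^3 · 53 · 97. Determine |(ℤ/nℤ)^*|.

5072570880

φ(11) = 11 − 1 = 10.
φ(47^3) = 47^2·(47−1) = 2209·46 = 101614.
φ(53) = 53 − 1 = 52.
φ(97) = 97 − 1 = 96.
Since φ is multiplicative, φ(5871294473) = 10 · 101614 · 52 · 96 = 5072570880.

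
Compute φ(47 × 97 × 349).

1536768

φ(1591091) = 1591091 · (1 − 1/47) · (1 − 1/97) · (1 − 1/349)
       = 1591091 · 1536768/1591091 = 1536768.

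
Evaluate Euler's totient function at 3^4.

54

φ(81) = 81 · (1 − 1/3)
       = 81 · 2/3 = 54.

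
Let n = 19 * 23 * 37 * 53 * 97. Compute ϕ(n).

φ(19) = 19 − 1 = 18.
φ(23) = 23 − 1 = 22.
φ(37) = 37 − 1 = 36.
φ(53) = 53 − 1 = 52.
φ(97) = 97 − 1 = 96.
φ(83124829) = 18 × 22 × 36 × 52 × 96 = 71165952.

71165952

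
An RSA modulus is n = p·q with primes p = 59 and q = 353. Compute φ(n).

φ(pq) = (p−1)(q−1) = 58 · 352 = 20416.

20416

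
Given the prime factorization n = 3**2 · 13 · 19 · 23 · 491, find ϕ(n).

13970880

φ(25104339) = 25104339 · (1 − 1/3) · (1 − 1/13) · (1 − 1/19) · (1 − 1/23) · (1 − 1/491)
       = 25104339 · 4656960/8368113 = 13970880.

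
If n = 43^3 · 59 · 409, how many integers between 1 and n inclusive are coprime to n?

1837698912

φ(43^3) = 43^2·(43−1) = 1849·42 = 77658.
φ(59) = 59 − 1 = 58.
φ(409) = 409 − 1 = 408.
Since φ is multiplicative, φ(1918583417) = 77658 · 58 · 408 = 1837698912.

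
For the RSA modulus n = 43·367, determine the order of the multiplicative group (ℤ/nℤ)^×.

15372

φ(n) = (p − 1)(q − 1) = (43−1)(367−1) = 42·366 = 15372.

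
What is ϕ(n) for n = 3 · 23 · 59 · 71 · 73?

φ(21099993) = 21099993 · (1 − 1/3) · (1 − 1/23) · (1 − 1/59) · (1 − 1/71) · (1 − 1/73)
       = 21099993 · 12862080/21099993 = 12862080.

12862080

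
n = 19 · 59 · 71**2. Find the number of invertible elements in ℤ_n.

5188680

φ(5650961) = 5650961 · (1 − 1/19) · (1 − 1/59) · (1 − 1/71)
       = 5650961 · 73080/79591 = 5188680.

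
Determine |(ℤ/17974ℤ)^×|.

Factor 17974: 17974 = 2 × 11 × 19 × 43.
φ(17974) = 17974 · (1 − 1/2) · (1 − 1/11) · (1 − 1/19) · (1 − 1/43)
       = 17974 · 7560/17974 = 7560.

7560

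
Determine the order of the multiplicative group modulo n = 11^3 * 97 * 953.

φ(11^3) = 11^2·(11−1) = 121·10 = 1210.
φ(97) = 97 − 1 = 96.
φ(953) = 953 − 1 = 952.
Multiply: 1210 · 96 · 952 = 110584320.

110584320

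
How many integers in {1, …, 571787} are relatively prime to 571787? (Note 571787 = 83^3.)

φ(83^3) = 83^2·(83−1) = 6889·82 = 564898.

564898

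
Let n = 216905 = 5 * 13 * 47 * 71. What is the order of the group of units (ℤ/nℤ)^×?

φ(5) = 5 − 1 = 4.
φ(13) = 13 − 1 = 12.
φ(47) = 47 − 1 = 46.
φ(71) = 71 − 1 = 70.
Multiply: 4 · 12 · 46 · 70 = 154560.

154560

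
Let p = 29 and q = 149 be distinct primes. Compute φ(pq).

φ(pq) = (p−1)(q−1) = 28 · 148 = 4144.

4144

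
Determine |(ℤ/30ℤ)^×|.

30 = 2 * 3 * 5.
φ(30) = 30 · (1 − 1/2) · (1 − 1/3) · (1 − 1/5)
       = 30 · 8/30 = 8.

8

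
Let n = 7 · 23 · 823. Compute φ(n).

φ(132503) = 132503 · (1 − 1/7) · (1 − 1/23) · (1 − 1/823)
       = 132503 · 108504/132503 = 108504.

108504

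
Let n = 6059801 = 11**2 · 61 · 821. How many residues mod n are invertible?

5412000

φ(11^2) = 11^2 − 11^1 = 121 − 11 = 110.
φ(61) = 61 − 1 = 60.
φ(821) = 821 − 1 = 820.
Multiply: 110 · 60 · 820 = 5412000.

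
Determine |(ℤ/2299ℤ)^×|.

2299 = 11^2 · 19.
φ(11^2) = 11^1·(11−1) = 11·10 = 110.
φ(19) = 19 − 1 = 18.
Since φ is multiplicative, φ(2299) = 110 · 18 = 1980.

1980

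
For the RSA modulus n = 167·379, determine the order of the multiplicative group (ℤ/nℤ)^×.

62748

φ(167) = 167 − 1 = 166.
φ(379) = 379 − 1 = 378.
Multiply: 166 · 378 = 62748.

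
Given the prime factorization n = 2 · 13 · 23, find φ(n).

φ(598) = 598 · (1 − 1/2) · (1 − 1/13) · (1 − 1/23)
       = 598 · 264/598 = 264.

264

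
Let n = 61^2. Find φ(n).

φ(61^2) = 61^1·(61−1) = 61·60 = 3660.

3660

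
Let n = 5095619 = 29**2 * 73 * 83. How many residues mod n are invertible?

4794048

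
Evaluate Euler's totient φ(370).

Factor 370: 370 = 2 × 5 × 37.
φ(370) = 370 · (1 − 1/2) · (1 − 1/5) · (1 − 1/37)
       = 370 · 144/370 = 144.

144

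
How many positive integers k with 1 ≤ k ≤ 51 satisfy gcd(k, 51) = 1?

32

51 = 3 · 17.
φ(3) = 3 − 1 = 2.
φ(17) = 17 − 1 = 16.
Since φ is multiplicative, φ(51) = 2 · 16 = 32.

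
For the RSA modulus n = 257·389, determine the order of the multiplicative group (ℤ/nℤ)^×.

99328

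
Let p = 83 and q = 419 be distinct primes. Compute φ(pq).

34276

φ(n) = (p − 1)(q − 1) = (83−1)(419−1) = 82·418 = 34276.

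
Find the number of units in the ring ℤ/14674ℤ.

6160

Factor 14674: 14674 = 2 * 11 * 23 * 29.
φ(2) = 2 − 1 = 1.
φ(11) = 11 − 1 = 10.
φ(23) = 23 − 1 = 22.
φ(29) = 29 − 1 = 28.
Multiply: 1 · 10 · 22 · 28 = 6160.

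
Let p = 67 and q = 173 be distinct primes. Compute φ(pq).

11352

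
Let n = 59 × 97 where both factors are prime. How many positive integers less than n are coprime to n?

φ(5723) = 5723 · (1 − 1/59) · (1 − 1/97)
       = 5723 · 5568/5723 = 5568.

5568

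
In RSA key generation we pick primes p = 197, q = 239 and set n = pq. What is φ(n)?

φ(197) = 197 − 1 = 196.
φ(239) = 239 − 1 = 238.
Multiply: 196 · 238 = 46648.

46648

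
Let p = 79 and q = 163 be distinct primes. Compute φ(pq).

12636

φ(79) = 79 − 1 = 78.
φ(163) = 163 − 1 = 162.
Since φ is multiplicative, φ(12877) = 78 · 162 = 12636.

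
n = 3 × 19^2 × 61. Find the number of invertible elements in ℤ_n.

φ(66063) = 66063 · (1 − 1/3) · (1 − 1/19) · (1 − 1/61)
       = 66063 · 2160/3477 = 41040.

41040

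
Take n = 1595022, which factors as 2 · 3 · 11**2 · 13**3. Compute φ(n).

φ(1595022) = 1595022 · (1 − 1/2) · (1 − 1/3) · (1 − 1/11) · (1 − 1/13)
       = 1595022 · 240/858 = 446160.

446160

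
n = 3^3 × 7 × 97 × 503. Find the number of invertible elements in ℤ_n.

φ(3^3) = 3^3 − 3^2 = 27 − 9 = 18.
φ(7) = 7 − 1 = 6.
φ(97) = 97 − 1 = 96.
φ(503) = 503 − 1 = 502.
Multiply: 18 · 6 · 96 · 502 = 5204736.

5204736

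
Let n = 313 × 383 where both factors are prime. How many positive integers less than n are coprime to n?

φ(313) = 313 − 1 = 312.
φ(383) = 383 − 1 = 382.
Multiply: 312 · 382 = 119184.

119184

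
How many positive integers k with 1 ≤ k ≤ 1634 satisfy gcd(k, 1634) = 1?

756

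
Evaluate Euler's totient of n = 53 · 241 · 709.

φ(9056057) = 9056057 · (1 − 1/53) · (1 − 1/241) · (1 − 1/709)
       = 9056057 · 8835840/9056057 = 8835840.

8835840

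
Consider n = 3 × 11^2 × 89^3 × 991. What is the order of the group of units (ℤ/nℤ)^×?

φ(253600613277) = 253600613277 · (1 − 1/3) · (1 − 1/11) · (1 − 1/89) · (1 − 1/991)
       = 253600613277 · 1742400/2910567 = 151817054400.

151817054400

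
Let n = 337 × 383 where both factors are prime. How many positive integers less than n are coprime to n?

For distinct primes, φ(pq) = (p−1)(q−1) = 336 × 382 = 128352.

128352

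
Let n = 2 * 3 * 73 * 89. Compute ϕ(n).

12672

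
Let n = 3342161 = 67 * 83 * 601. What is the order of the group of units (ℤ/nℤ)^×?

3247200

φ(3342161) = 3342161 · (1 − 1/67) · (1 − 1/83) · (1 − 1/601)
       = 3342161 · 3247200/3342161 = 3247200.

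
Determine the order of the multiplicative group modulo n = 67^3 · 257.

φ(77296091) = 77296091 · (1 − 1/67) · (1 − 1/257)
       = 77296091 · 16896/17219 = 75846144.

75846144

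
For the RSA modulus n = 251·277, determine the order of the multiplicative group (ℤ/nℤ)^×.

69000

φ(251) = 251 − 1 = 250.
φ(277) = 277 − 1 = 276.
Multiply: 250 · 276 = 69000.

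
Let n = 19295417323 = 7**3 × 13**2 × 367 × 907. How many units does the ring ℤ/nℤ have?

φ(19295417323) = 19295417323 · (1 − 1/7) · (1 − 1/13) · (1 − 1/367) · (1 − 1/907)
       = 19295417323 · 23874912/30291079 = 15208318944.

15208318944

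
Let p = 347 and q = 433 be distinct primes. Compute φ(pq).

φ(150251) = 150251 · (1 − 1/347) · (1 − 1/433)
       = 150251 · 149472/150251 = 149472.

149472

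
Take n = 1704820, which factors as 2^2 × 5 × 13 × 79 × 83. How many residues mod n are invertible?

φ(1704820) = 1704820 · (1 − 1/2) · (1 − 1/5) · (1 − 1/13) · (1 − 1/79) · (1 − 1/83)
       = 1704820 · 307008/852410 = 614016.

614016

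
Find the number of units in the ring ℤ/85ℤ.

64

Factor 85: 85 = 5 × 17.
φ(85) = 85 · (1 − 1/5) · (1 − 1/17)
       = 85 · 64/85 = 64.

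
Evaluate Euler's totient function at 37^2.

φ(1369) = 1369 · (1 − 1/37)
       = 1369 · 36/37 = 1332.

1332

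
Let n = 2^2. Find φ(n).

φ(4) = 4 · (1 − 1/2)
       = 4 · 1/2 = 2.

2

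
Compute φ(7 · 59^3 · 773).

φ(1111305769) = 1111305769 · (1 − 1/7) · (1 − 1/59) · (1 − 1/773)
       = 1111305769 · 268656/319249 = 935191536.

935191536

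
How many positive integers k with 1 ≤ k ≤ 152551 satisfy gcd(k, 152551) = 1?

Factor 152551: 152551 = 7 × 19 × 31 × 37.
φ(152551) = 152551 · (1 − 1/7) · (1 − 1/19) · (1 − 1/31) · (1 − 1/37)
       = 152551 · 116640/152551 = 116640.

116640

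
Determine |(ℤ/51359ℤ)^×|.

Factor 51359: 51359 = 7 × 11 × 23 × 29.
φ(7) = 7 − 1 = 6.
φ(11) = 11 − 1 = 10.
φ(23) = 23 − 1 = 22.
φ(29) = 29 − 1 = 28.
Multiply: 6 · 10 · 22 · 28 = 36960.

36960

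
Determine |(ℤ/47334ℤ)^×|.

Factor 47334: 47334 = 2 * 3 * 7^3 * 23.
φ(47334) = 47334 · (1 − 1/2) · (1 − 1/3) · (1 − 1/7) · (1 − 1/23)
       = 47334 · 264/966 = 12936.

12936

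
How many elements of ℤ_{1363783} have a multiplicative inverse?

Factor 1363783: 1363783 = 29 · 31 · 37 · 41.
φ(29) = 29 − 1 = 28.
φ(31) = 31 − 1 = 30.
φ(37) = 37 − 1 = 36.
φ(41) = 41 − 1 = 40.
φ(1363783) = 28 × 30 × 36 × 40 = 1209600.

1209600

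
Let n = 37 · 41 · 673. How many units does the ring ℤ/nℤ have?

967680

φ(1020941) = 1020941 · (1 − 1/37) · (1 − 1/41) · (1 − 1/673)
       = 1020941 · 967680/1020941 = 967680.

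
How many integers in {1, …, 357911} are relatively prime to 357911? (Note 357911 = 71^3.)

φ(71^3) = 71^3 − 71^2 = 357911 − 5041 = 352870.

352870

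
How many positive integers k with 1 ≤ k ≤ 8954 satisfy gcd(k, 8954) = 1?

Factor 8954: 8954 = 2 * 11**2 * 37.
φ(2) = 2 − 1 = 1.
φ(11^2) = 11^2 − 11^1 = 121 − 11 = 110.
φ(37) = 37 − 1 = 36.
Since φ is multiplicative, φ(8954) = 1 · 110 · 36 = 3960.

3960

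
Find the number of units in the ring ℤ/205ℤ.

160

Factor 205: 205 = 5 * 41.
φ(205) = 205 · (1 − 1/5) · (1 − 1/41)
       = 205 · 160/205 = 160.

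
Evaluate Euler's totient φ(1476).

480

Prime factorization: 1476 = 2**2 · 3**2 · 41.
φ(2^2) = 2^1·(2−1) = 2·1 = 2.
φ(3^2) = 3^2 − 3^1 = 9 − 3 = 6.
φ(41) = 41 − 1 = 40.
φ(1476) = 2 × 6 × 40 = 480.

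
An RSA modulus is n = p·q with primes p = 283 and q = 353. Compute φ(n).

99264

φ(pq) = (p−1)(q−1) = 282 · 352 = 99264.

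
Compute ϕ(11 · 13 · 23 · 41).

105600

φ(11) = 11 − 1 = 10.
φ(13) = 13 − 1 = 12.
φ(23) = 23 − 1 = 22.
φ(41) = 41 − 1 = 40.
Multiply: 10 · 12 · 22 · 40 = 105600.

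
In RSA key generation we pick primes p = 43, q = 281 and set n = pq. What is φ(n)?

11760

For distinct primes, φ(pq) = (p−1)(q−1) = 42 × 280 = 11760.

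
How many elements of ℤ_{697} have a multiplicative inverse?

640

697 = 17 * 41.
φ(17) = 17 − 1 = 16.
φ(41) = 41 − 1 = 40.
Since φ is multiplicative, φ(697) = 16 · 40 = 640.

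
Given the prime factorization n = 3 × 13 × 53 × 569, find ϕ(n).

708864

φ(3) = 3 − 1 = 2.
φ(13) = 13 − 1 = 12.
φ(53) = 53 − 1 = 52.
φ(569) = 569 − 1 = 568.
Multiply: 2 · 12 · 52 · 568 = 708864.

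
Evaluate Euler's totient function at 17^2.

272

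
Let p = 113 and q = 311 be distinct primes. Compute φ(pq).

34720

φ(pq) = (p−1)(q−1) = 112 · 310 = 34720.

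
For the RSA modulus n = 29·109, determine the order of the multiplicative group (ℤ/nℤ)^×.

3024

φ(pq) = (p−1)(q−1) = 28 · 108 = 3024.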